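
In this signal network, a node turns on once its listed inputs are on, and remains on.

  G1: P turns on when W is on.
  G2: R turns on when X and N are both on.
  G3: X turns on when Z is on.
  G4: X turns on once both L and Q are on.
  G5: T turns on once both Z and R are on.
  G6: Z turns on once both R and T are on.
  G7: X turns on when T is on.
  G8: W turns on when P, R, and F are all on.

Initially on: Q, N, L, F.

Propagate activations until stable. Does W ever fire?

No

W would need P, R, and F (G8), but P never turns on.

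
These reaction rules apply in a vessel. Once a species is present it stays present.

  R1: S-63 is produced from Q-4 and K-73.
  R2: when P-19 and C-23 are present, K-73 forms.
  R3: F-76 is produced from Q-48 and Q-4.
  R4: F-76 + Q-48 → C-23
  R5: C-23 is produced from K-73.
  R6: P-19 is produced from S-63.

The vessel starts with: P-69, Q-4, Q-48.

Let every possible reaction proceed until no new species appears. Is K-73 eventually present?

No

K-73 would need P-19 and C-23 (R2), but P-19 never forms.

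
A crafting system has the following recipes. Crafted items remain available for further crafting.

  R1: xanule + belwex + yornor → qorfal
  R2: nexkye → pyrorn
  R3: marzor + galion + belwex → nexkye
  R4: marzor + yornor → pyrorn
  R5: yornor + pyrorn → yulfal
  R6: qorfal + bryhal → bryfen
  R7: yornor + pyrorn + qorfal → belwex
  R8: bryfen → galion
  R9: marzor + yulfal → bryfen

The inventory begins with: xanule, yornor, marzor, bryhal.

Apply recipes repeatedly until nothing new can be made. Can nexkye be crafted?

No

nexkye would need marzor, galion, and belwex (R3), but belwex is never obtained.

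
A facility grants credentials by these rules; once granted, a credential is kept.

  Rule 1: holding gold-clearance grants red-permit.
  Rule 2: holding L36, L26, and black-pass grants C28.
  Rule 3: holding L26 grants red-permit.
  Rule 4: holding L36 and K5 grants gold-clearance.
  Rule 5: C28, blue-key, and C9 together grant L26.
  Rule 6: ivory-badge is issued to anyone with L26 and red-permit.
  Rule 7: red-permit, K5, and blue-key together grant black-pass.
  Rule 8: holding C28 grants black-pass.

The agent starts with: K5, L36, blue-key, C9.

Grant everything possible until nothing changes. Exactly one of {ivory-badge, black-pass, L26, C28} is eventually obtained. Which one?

Holding L36 and K5 grants gold-clearance (Rule 4).
Holding gold-clearance grants red-permit (Rule 1).
Holding red-permit, K5, and blue-key grants black-pass (Rule 7).
C28 would need L36, L26, and black-pass (Rule 2), but L26 is never granted. L26 would need C28, blue-key, and C9 (Rule 5), but C28 is never granted. ivory-badge would need L26 and red-permit (Rule 6), but L26 is never granted.

black-pass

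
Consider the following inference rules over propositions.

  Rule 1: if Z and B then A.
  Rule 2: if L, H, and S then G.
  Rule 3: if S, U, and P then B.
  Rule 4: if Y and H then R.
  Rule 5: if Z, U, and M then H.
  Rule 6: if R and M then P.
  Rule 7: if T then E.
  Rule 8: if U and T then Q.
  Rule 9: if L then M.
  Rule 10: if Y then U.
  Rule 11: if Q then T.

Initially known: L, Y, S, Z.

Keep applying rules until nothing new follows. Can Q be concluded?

Q would need U and T (Rule 8), but T is never established.

No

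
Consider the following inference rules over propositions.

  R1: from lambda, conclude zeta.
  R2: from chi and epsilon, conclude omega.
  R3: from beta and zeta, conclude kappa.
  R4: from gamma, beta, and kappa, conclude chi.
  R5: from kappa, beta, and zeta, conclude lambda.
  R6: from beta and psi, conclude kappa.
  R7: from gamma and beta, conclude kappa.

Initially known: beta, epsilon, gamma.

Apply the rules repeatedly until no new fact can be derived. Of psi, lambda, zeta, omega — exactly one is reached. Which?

omega

From gamma and beta, R7 gives kappa.
gamma, beta, and kappa hold, so chi follows (R4).
From chi and epsilon, R2 gives omega.
No rule produces psi, and it is not given. zeta would need lambda (R1), but lambda is never established. lambda would need kappa, beta, and zeta (R5), but zeta is never established.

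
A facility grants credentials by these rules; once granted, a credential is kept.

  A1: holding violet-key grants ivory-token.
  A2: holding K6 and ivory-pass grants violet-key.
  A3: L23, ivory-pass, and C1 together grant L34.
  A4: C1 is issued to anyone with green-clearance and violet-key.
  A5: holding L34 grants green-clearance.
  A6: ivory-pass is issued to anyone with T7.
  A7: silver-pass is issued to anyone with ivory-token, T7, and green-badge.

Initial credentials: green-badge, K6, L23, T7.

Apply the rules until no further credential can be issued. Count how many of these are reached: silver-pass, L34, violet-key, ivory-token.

Holding T7 grants ivory-pass (A6).
Holding K6 and ivory-pass grants violet-key (A2).
Holding violet-key grants ivory-token (A1).
Holding ivory-token, T7, and green-badge grants silver-pass (A7).
silver-pass: reached.
L34 would need L23, ivory-pass, and C1 (A3), but C1 is never granted.
violet-key: reached.
ivory-token: reached.
Reached: silver-pass, violet-key, and ivory-token — 3 of the 4.

3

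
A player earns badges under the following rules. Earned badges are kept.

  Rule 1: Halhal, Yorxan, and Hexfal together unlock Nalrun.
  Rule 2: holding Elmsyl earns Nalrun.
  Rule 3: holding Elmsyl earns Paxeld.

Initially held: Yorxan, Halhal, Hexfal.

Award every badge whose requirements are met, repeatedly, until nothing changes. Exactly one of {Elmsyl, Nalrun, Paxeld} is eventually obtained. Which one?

Nalrun

With Halhal, Yorxan, and Hexfal, Nalrun is earned (Rule 1).
No rule produces Elmsyl, and it is not given. Paxeld would need Elmsyl (Rule 3), but Elmsyl is never earned.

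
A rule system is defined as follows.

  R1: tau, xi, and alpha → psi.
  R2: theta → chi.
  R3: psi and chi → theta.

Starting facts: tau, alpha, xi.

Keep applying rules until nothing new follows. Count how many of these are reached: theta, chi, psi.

1

From tau, xi, and alpha, R1 gives psi.
theta would need psi and chi (R3), but chi is never established.
chi would need theta (R2), but theta is never established.
psi: reached.
Reached: psi — 1 of the 3.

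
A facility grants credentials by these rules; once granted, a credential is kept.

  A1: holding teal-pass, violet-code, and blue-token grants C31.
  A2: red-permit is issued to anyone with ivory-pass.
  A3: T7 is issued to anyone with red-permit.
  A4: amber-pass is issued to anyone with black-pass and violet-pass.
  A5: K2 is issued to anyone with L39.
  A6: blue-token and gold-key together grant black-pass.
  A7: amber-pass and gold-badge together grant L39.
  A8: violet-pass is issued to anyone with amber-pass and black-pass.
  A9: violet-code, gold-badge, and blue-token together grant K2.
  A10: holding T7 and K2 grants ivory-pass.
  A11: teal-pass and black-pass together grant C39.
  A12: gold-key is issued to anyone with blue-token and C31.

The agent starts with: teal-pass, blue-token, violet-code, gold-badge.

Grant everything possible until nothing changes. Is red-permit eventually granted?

No

red-permit would need ivory-pass (A2), but ivory-pass is never granted.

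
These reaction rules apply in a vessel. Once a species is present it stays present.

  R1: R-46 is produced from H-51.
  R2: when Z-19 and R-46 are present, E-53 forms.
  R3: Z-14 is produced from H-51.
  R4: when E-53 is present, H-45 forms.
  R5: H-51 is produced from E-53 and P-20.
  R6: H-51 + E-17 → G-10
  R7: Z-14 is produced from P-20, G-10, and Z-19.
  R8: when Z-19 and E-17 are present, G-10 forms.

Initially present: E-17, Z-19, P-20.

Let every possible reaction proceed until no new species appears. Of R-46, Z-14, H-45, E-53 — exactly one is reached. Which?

Z-19 and E-17 present → G-10 forms (R8).
P-20, G-10, and Z-19 present → Z-14 forms (R7).
H-45 would need E-53 (R4), but E-53 never forms. R-46 would need H-51 (R1), but H-51 never forms. E-53 would need Z-19 and R-46 (R2), but R-46 never forms.

Z-14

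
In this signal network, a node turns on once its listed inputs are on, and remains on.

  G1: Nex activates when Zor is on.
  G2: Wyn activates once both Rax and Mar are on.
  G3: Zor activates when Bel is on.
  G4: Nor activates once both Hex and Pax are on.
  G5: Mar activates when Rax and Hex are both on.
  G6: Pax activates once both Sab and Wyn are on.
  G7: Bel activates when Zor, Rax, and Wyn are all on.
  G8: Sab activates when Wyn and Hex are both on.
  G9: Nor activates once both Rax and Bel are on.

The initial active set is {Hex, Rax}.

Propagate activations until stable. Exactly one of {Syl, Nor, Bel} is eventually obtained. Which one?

Rax and Hex are on, so Mar activates (G5).
G2: Rax and Mar on → Wyn on.
Wyn and Hex are on, so Sab activates (G8).
G6: Sab and Wyn on → Pax on.
G4: Hex and Pax on → Nor on.
Bel would need Zor, Rax, and Wyn (G7), but Zor never turns on. No rule produces Syl, and it is not given.

Nor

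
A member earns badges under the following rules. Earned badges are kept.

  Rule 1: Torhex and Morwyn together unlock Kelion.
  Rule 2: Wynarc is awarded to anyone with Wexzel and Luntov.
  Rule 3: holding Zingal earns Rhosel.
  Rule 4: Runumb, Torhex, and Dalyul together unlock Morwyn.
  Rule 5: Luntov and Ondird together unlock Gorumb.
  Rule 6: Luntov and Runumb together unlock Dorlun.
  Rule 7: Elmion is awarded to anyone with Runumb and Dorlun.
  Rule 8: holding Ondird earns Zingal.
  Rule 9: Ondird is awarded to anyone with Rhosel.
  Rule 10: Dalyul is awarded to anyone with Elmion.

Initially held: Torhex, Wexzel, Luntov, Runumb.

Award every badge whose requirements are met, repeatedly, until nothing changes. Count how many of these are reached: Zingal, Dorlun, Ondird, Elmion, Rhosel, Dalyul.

3

With Luntov and Runumb, Dorlun is earned (Rule 6).
With Runumb and Dorlun, Elmion is earned (Rule 7).
With Elmion, Dalyul is earned (Rule 10).
Zingal would need Ondird (Rule 8), but Ondird is never earned.
Dorlun: reached.
Ondird would need Rhosel (Rule 9), but Rhosel is never earned.
Elmion: reached.
Rhosel would need Zingal (Rule 3), but Zingal is never earned.
Dalyul: reached.
Reached: Dorlun, Elmion, and Dalyul — 3 of the 6.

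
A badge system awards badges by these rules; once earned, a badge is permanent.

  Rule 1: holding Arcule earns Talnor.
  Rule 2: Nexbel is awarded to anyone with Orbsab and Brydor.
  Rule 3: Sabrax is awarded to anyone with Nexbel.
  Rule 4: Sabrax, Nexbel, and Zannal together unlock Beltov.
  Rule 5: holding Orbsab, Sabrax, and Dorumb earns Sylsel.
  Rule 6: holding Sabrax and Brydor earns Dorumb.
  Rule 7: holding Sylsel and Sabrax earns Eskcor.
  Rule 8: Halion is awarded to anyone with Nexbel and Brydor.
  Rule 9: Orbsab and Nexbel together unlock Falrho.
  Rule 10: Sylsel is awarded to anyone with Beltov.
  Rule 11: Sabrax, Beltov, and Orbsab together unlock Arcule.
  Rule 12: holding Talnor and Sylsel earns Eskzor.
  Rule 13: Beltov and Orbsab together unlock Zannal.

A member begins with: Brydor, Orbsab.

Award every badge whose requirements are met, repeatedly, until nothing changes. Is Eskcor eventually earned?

Yes

With Orbsab and Brydor, Nexbel is earned (Rule 2).
With Nexbel, Sabrax is earned (Rule 3).
With Sabrax and Brydor, Dorumb is earned (Rule 6).
With Orbsab, Sabrax, and Dorumb, Sylsel is earned (Rule 5).
With Sylsel and Sabrax, Eskcor is earned (Rule 7).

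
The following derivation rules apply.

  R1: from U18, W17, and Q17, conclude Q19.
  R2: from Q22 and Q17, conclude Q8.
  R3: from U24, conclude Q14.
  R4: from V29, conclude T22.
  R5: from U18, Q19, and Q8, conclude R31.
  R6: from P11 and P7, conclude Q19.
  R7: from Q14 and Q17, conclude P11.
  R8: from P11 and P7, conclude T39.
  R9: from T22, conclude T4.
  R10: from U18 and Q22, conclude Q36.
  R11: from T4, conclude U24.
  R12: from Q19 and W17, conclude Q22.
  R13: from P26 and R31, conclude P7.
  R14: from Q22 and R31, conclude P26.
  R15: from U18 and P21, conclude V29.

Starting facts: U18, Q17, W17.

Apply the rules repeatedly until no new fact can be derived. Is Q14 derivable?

Q14 would need U24 (R3), but U24 is never established.

No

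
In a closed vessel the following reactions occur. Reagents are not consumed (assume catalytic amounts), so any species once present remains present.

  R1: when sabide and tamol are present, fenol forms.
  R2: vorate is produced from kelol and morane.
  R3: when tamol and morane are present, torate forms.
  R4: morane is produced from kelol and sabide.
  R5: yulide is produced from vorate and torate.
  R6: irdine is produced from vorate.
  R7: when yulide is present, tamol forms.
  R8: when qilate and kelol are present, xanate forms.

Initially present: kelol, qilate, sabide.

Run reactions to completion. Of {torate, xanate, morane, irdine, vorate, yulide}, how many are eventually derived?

4

qilate and kelol present → xanate forms (R8).
kelol and sabide present → morane forms (R4).
kelol and morane present → vorate forms (R2).
vorate present → irdine forms (R6).
torate would need tamol and morane (R3), but tamol never forms.
xanate: reached.
morane: reached.
irdine: reached.
vorate: reached.
yulide would need vorate and torate (R5), but torate never forms.
Reached: xanate, morane, irdine, and vorate — 4 of the 6.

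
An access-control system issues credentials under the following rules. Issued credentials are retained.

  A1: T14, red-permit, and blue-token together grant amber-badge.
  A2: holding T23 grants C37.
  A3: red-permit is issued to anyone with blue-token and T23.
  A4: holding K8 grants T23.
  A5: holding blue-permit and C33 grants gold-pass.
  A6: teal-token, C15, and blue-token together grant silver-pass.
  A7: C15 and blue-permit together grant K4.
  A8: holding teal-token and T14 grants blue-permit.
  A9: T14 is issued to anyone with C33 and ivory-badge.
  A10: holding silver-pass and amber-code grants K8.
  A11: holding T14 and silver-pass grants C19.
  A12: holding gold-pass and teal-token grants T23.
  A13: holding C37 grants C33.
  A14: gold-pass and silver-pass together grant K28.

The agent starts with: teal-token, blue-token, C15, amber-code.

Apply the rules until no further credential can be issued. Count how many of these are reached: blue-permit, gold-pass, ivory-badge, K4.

blue-permit would need teal-token and T14 (A8), but T14 is never granted.
gold-pass would need blue-permit and C33 (A5), but blue-permit is never granted.
No rule produces ivory-badge, and it is not given.
K4 would need C15 and blue-permit (A7), but blue-permit is never granted.
None of the 4 are reached.

0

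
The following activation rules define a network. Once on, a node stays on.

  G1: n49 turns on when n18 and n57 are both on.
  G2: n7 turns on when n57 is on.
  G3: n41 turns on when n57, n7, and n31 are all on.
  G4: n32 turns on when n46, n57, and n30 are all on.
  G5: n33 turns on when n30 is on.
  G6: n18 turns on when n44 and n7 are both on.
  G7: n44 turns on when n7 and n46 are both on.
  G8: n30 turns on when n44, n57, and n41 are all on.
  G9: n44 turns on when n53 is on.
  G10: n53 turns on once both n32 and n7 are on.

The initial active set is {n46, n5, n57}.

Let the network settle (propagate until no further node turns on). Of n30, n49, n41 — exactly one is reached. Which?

n57 is on, so n7 turns on (G2).
G7: n7 and n46 on → n44 on.
n44 and n7 are on, so n18 turns on (G6).
n18 and n57 are on, so n49 turns on (G1).
n30 would need n44, n57, and n41 (G8), but n41 never turns on. n41 would need n57, n7, and n31 (G3), but n31 never turns on.

n49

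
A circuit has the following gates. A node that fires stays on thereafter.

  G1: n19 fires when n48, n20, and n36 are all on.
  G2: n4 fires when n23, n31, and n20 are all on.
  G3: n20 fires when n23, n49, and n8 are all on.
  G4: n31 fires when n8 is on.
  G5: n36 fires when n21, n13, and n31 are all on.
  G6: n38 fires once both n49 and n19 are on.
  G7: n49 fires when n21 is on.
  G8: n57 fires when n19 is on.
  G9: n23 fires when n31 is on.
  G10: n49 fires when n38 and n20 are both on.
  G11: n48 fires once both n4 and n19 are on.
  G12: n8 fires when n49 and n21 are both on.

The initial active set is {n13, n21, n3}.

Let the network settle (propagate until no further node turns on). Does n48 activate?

No

n48 would need n4 and n19 (G11), but n19 never turns on.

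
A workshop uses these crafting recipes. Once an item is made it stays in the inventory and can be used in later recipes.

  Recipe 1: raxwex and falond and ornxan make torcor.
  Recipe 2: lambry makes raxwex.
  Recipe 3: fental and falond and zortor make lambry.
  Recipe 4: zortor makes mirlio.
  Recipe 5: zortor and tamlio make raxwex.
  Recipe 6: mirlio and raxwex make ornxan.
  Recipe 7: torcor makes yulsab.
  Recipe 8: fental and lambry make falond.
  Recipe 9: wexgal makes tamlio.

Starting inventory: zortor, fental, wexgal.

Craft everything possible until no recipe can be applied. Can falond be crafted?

No

falond would need fental and lambry (Recipe 8), but lambry is never obtained.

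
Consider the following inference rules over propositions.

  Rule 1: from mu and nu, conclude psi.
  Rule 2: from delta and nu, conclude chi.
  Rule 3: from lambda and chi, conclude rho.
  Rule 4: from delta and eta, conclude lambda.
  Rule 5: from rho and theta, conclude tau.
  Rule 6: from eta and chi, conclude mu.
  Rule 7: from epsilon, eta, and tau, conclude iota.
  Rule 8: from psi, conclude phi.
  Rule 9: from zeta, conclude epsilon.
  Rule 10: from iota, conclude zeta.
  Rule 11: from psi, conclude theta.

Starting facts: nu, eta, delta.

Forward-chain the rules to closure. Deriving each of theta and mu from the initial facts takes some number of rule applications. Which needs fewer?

mu: delta and nu hold, so chi follows (Rule 2). From eta and chi, Rule 6 gives mu. [2 rule applications]
theta: From delta and nu, Rule 2 gives chi. From eta and chi, Rule 6 gives mu. mu and nu hold, so psi follows (Rule 1). psi holds, so theta follows (Rule 11). [4 rule applications]
mu needs fewer.

mu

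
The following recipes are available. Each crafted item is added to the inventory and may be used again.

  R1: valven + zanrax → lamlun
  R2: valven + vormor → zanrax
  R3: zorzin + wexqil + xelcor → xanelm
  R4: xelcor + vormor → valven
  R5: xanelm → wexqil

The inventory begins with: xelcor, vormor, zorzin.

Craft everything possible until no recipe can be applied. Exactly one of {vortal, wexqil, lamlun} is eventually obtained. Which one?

lamlun

xelcor + vormor → valven (R4).
Using R2, valven and vormor make zanrax.
valven + zanrax → lamlun (R1).
No rule produces vortal, and it is not given. wexqil would need xanelm (R5), but xanelm is never obtained.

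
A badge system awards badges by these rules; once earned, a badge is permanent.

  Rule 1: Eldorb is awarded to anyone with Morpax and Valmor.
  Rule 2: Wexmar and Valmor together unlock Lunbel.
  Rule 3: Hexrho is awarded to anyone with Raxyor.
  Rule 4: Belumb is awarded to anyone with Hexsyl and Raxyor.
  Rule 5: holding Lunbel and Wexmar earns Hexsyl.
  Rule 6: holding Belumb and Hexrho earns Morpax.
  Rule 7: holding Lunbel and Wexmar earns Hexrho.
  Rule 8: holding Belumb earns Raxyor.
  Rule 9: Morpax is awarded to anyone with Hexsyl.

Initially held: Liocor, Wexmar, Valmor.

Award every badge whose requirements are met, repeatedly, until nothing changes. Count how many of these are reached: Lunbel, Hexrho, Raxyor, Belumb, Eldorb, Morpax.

With Wexmar and Valmor, Lunbel is earned (Rule 2).
With Lunbel and Wexmar, Hexrho is earned (Rule 7).
With Lunbel and Wexmar, Hexsyl is earned (Rule 5).
With Hexsyl, Morpax is earned (Rule 9).
With Morpax and Valmor, Eldorb is earned (Rule 1).
Lunbel: reached.
Hexrho: reached.
Raxyor would need Belumb (Rule 8), but Belumb is never earned.
Belumb would need Hexsyl and Raxyor (Rule 4), but Raxyor is never earned.
Eldorb: reached.
Morpax: reached.
Reached: Lunbel, Hexrho, Eldorb, and Morpax — 4 of the 6.

4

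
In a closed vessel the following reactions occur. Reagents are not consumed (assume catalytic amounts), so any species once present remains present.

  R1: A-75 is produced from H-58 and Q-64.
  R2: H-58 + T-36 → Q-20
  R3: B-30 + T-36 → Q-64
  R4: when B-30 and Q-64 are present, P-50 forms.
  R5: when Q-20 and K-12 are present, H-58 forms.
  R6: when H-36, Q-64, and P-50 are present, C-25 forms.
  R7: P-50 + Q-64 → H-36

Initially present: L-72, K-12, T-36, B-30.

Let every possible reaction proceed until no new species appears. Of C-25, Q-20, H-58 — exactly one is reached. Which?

B-30 and T-36 present → Q-64 forms (R3).
B-30 and Q-64 present → P-50 forms (R4).
P-50 and Q-64 present → H-36 forms (R7).
H-36, Q-64, and P-50 present → C-25 forms (R6).
H-58 would need Q-20 and K-12 (R5), but Q-20 never forms. Q-20 would need H-58 and T-36 (R2), but H-58 never forms.

C-25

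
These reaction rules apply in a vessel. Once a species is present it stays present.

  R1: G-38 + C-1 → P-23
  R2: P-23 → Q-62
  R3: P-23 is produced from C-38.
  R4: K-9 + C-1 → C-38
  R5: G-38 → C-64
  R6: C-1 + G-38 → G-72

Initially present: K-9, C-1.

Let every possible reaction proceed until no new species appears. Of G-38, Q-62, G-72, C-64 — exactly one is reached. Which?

K-9 and C-1 present → C-38 forms (R4).
C-38 present → P-23 forms (R3).
P-23 present → Q-62 forms (R2).
G-72 would need C-1 and G-38 (R6), but G-38 never forms. No rule produces G-38, and it is not given. C-64 would need G-38 (R5), but G-38 never forms.

Q-62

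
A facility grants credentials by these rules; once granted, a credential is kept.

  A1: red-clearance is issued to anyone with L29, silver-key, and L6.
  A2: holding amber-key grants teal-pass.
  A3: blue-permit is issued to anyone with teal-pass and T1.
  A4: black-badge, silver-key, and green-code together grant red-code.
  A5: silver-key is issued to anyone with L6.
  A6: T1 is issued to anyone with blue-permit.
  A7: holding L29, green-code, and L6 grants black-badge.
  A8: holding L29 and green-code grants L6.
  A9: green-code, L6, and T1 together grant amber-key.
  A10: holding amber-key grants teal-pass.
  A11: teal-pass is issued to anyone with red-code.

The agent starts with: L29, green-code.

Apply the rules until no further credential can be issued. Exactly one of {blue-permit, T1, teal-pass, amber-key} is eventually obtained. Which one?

teal-pass

Holding L29 and green-code grants L6 (A8).
Holding L29, green-code, and L6 grants black-badge (A7).
Holding L6 grants silver-key (A5).
Holding black-badge, silver-key, and green-code grants red-code (A4).
Holding red-code grants teal-pass (A11).
T1 would need blue-permit (A6), but blue-permit is never granted. blue-permit would need teal-pass and T1 (A3), but T1 is never granted. amber-key would need green-code, L6, and T1 (A9), but T1 is never granted.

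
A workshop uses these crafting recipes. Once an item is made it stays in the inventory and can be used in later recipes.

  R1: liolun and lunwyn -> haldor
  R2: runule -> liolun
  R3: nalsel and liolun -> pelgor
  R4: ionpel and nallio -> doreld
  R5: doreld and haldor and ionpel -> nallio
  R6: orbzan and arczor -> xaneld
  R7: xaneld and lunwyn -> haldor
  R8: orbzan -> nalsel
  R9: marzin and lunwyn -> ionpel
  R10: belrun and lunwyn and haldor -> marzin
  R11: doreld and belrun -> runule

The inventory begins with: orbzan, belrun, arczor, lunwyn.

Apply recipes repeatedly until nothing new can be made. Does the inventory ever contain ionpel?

Yes

orbzan and arczor -> xaneld (R6).
Using R7, xaneld and lunwyn make haldor.
belrun and lunwyn and haldor -> marzin (R10).
Using R9, marzin and lunwyn make ionpel.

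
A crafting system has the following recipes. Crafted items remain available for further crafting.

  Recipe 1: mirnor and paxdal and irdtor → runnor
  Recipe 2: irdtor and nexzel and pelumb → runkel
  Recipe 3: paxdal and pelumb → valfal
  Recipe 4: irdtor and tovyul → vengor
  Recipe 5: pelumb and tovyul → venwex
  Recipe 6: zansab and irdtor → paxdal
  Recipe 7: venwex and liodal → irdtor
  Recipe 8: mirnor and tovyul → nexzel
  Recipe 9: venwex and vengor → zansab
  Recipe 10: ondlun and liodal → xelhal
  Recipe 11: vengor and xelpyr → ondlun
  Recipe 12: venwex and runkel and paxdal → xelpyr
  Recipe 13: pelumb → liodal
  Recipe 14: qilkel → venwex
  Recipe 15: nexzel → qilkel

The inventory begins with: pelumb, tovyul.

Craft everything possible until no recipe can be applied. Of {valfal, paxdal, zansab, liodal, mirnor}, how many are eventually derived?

pelumb → liodal (Recipe 13).
Using Recipe 5, pelumb and tovyul make venwex.
venwex and liodal → irdtor (Recipe 7).
Using Recipe 4, irdtor and tovyul make vengor.
Using Recipe 9, venwex and vengor make zansab.
Using Recipe 6, zansab and irdtor make paxdal.
paxdal and pelumb → valfal (Recipe 3).
valfal: reached.
paxdal: reached.
zansab: reached.
liodal: reached.
No rule produces mirnor, and it is not given.
Reached: valfal, paxdal, zansab, and liodal — 4 of the 5.

4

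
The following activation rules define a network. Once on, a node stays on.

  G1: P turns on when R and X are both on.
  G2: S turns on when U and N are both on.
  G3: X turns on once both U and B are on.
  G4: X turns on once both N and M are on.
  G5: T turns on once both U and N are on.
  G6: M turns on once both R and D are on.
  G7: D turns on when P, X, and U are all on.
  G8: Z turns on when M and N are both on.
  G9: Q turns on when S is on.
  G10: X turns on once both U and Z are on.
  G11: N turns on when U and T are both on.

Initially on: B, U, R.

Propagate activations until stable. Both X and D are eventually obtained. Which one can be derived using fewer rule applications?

X: G3: U and B on → X on. [1 rule application]
D: G3: U and B on → X on. R and X are on, so P turns on (G1). G7: P, X, and U on → D on. [3 rule applications]
X needs fewer.

X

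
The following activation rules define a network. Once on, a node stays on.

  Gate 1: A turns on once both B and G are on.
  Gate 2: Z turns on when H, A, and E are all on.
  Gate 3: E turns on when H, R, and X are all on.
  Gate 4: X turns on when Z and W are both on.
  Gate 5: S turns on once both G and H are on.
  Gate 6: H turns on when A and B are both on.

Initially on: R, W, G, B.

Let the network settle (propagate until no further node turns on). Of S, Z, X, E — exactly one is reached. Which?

S

Gate 1: B and G on → A on.
A and B are on, so H turns on (Gate 6).
Gate 5: G and H on → S on.
E would need H, R, and X (Gate 3), but X never turns on. Z would need H, A, and E (Gate 2), but E never turns on. X would need Z and W (Gate 4), but Z never turns on.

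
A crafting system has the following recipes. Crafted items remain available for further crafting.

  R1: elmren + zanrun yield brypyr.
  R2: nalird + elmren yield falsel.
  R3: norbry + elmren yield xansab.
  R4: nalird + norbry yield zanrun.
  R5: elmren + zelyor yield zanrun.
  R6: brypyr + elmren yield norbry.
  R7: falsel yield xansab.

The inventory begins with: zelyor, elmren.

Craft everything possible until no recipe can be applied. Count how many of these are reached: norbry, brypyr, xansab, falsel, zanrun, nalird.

elmren + zelyor → zanrun (R5).
elmren + zanrun → brypyr (R1).
Using R6, brypyr and elmren make norbry.
norbry + elmren → xansab (R3).
norbry: reached.
brypyr: reached.
xansab: reached.
falsel would need nalird and elmren (R2), but nalird is never obtained.
zanrun: reached.
No rule produces nalird, and it is not given.
Reached: norbry, brypyr, xansab, and zanrun — 4 of the 6.

4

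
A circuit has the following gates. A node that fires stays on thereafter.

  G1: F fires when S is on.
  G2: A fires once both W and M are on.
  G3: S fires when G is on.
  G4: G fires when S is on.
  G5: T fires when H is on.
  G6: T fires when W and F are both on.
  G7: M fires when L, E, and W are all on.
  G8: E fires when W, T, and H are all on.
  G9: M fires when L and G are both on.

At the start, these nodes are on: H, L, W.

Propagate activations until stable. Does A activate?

H is on, so T fires (G5).
G8: W, T, and H on → E on.
G7: L, E, and W on → M on.
G2: W and M on → A on.

Yes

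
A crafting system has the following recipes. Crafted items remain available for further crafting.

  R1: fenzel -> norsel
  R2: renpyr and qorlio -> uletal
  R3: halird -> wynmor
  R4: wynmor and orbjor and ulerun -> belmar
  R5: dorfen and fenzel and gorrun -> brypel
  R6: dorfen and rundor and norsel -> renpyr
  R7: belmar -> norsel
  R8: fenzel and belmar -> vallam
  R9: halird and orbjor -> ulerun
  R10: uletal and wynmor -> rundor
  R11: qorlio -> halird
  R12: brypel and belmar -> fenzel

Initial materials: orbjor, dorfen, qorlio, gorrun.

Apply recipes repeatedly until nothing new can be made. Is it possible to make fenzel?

No

fenzel would need brypel and belmar (R12), but brypel is never obtained.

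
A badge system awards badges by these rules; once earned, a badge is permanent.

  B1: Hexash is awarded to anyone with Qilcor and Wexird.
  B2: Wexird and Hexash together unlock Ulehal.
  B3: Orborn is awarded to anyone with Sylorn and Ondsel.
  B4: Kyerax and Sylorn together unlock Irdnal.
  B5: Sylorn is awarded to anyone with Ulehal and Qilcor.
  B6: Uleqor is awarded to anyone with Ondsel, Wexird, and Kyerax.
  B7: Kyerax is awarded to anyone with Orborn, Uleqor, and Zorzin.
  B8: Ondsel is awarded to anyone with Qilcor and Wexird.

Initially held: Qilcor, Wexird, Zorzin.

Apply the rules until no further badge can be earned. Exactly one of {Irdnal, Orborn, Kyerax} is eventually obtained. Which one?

Orborn

With Qilcor and Wexird, Hexash is earned (B1).
With Qilcor and Wexird, Ondsel is earned (B8).
With Wexird and Hexash, Ulehal is earned (B2).
With Ulehal and Qilcor, Sylorn is earned (B5).
With Sylorn and Ondsel, Orborn is earned (B3).
Kyerax would need Orborn, Uleqor, and Zorzin (B7), but Uleqor is never earned. Irdnal would need Kyerax and Sylorn (B4), but Kyerax is never earned.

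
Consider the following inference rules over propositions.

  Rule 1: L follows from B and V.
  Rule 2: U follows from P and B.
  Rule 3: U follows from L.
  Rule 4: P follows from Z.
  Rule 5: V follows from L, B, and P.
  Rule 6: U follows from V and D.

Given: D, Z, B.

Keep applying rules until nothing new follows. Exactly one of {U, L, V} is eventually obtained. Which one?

From Z, Rule 4 gives P.
From P and B, Rule 2 gives U.
L would need B and V (Rule 1), but V is never established. V would need L, B, and P (Rule 5), but L is never established.

U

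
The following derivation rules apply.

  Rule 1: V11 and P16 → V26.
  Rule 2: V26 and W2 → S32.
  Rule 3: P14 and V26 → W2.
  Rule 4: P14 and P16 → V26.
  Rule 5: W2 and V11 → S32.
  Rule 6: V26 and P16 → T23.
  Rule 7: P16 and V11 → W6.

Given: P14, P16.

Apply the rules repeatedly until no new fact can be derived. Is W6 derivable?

No

W6 would need P16 and V11 (Rule 7), but V11 is never established.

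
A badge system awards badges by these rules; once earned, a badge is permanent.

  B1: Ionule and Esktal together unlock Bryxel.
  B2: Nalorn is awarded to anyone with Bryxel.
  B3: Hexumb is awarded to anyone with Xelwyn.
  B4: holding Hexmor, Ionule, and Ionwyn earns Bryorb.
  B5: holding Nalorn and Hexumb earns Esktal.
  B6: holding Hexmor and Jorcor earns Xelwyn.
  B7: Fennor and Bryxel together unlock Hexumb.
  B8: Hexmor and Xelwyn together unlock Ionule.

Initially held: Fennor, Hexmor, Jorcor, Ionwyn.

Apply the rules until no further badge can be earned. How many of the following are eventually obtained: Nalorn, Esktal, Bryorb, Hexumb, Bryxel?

2

With Hexmor and Jorcor, Xelwyn is earned (B6).
With Hexmor and Xelwyn, Ionule is earned (B8).
With Xelwyn, Hexumb is earned (B3).
With Hexmor, Ionule, and Ionwyn, Bryorb is earned (B4).
Nalorn would need Bryxel (B2), but Bryxel is never earned.
Esktal would need Nalorn and Hexumb (B5), but Nalorn is never earned.
Bryorb: reached.
Hexumb: reached.
Bryxel would need Ionule and Esktal (B1), but Esktal is never earned.
Reached: Bryorb and Hexumb — 2 of the 5.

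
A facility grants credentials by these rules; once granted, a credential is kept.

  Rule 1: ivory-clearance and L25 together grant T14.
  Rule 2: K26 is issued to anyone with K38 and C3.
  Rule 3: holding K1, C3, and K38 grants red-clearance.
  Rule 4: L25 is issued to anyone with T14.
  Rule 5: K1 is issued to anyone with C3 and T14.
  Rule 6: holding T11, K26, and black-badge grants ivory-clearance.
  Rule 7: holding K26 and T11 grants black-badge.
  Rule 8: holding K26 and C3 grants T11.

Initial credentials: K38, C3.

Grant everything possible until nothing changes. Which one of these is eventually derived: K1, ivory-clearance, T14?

Holding K38 and C3 grants K26 (Rule 2).
Holding K26 and C3 grants T11 (Rule 8).
Holding K26 and T11 grants black-badge (Rule 7).
Holding T11, K26, and black-badge grants ivory-clearance (Rule 6).
K1 would need C3 and T14 (Rule 5), but T14 is never granted. T14 would need ivory-clearance and L25 (Rule 1), but L25 is never granted.

ivory-clearance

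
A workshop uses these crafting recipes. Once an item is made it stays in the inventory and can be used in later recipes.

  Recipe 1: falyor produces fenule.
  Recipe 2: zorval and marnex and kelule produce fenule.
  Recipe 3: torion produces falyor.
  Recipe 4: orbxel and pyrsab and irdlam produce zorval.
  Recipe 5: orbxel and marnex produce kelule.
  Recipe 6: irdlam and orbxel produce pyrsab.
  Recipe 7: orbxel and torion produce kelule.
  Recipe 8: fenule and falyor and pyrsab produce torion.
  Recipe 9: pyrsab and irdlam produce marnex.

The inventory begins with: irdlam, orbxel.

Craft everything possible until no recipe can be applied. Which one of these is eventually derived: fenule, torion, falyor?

fenule

irdlam and orbxel → pyrsab (Recipe 6).
Using Recipe 4, orbxel, pyrsab, and irdlam make zorval.
pyrsab and irdlam → marnex (Recipe 9).
Using Recipe 5, orbxel and marnex make kelule.
zorval and marnex and kelule → fenule (Recipe 2).
falyor would need torion (Recipe 3), but torion is never obtained. torion would need fenule, falyor, and pyrsab (Recipe 8), but falyor is never obtained.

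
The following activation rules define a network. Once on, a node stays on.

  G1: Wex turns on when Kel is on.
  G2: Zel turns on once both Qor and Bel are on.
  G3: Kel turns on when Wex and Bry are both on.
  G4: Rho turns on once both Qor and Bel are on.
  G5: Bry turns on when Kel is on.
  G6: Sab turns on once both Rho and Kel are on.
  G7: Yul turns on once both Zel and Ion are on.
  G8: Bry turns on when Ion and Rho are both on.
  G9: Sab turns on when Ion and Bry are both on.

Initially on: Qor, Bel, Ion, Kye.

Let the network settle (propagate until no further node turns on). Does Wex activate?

No

Wex would need Kel (G1), but Kel never turns on.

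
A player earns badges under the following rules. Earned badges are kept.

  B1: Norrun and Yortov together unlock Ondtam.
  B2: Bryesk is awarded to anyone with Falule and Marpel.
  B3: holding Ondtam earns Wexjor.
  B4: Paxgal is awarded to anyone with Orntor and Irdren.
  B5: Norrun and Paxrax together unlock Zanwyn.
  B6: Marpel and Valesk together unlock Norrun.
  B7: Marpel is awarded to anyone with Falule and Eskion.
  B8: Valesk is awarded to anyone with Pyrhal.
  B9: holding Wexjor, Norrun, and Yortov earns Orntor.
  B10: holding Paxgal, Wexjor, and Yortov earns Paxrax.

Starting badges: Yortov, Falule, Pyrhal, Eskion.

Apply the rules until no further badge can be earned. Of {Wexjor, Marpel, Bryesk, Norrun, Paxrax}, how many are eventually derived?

With Falule and Eskion, Marpel is earned (B7).
With Pyrhal, Valesk is earned (B8).
With Falule and Marpel, Bryesk is earned (B2).
With Marpel and Valesk, Norrun is earned (B6).
With Norrun and Yortov, Ondtam is earned (B1).
With Ondtam, Wexjor is earned (B3).
Wexjor: reached.
Marpel: reached.
Bryesk: reached.
Norrun: reached.
Paxrax would need Paxgal, Wexjor, and Yortov (B10), but Paxgal is never earned.
Reached: Wexjor, Marpel, Bryesk, and Norrun — 4 of the 5.

4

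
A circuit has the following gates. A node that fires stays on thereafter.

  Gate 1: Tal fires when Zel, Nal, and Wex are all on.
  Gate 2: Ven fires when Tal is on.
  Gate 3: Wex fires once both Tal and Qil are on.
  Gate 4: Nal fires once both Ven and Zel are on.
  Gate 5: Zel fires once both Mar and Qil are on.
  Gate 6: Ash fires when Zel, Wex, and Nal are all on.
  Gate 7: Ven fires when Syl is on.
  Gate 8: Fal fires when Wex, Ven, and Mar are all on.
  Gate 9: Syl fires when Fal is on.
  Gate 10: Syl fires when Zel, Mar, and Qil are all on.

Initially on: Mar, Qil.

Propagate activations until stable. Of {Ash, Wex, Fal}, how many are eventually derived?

0

Ash would need Zel, Wex, and Nal (Gate 6), but Wex never turns on.
Wex would need Tal and Qil (Gate 3), but Tal never turns on.
Fal would need Wex, Ven, and Mar (Gate 8), but Wex never turns on.
None of the 3 are reached.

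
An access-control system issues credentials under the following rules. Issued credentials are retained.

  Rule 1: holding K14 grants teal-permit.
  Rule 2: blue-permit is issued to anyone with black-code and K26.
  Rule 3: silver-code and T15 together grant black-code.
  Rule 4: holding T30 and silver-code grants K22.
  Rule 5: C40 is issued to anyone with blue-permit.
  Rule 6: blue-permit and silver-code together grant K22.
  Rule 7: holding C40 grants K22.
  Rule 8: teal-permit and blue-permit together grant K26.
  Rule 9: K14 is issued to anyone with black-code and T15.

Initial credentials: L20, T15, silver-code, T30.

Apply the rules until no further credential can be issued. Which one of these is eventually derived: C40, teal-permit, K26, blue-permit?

teal-permit

Holding silver-code and T15 grants black-code (Rule 3).
Holding black-code and T15 grants K14 (Rule 9).
Holding K14 grants teal-permit (Rule 1).
K26 would need teal-permit and blue-permit (Rule 8), but blue-permit is never granted. blue-permit would need black-code and K26 (Rule 2), but K26 is never granted. C40 would need blue-permit (Rule 5), but blue-permit is never granted.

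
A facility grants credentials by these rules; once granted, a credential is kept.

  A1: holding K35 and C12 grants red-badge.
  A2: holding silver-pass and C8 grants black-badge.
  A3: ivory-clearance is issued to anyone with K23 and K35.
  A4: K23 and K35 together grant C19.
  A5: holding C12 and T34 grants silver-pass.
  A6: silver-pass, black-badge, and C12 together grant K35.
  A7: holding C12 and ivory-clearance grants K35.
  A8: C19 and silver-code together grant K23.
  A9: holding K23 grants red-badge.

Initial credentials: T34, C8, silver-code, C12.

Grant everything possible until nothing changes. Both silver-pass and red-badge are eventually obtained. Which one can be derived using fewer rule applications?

silver-pass: Holding C12 and T34 grants silver-pass (A5). [1 rule application]
red-badge: Holding C12 and T34 grants silver-pass (A5). Holding silver-pass and C8 grants black-badge (A2). Holding silver-pass, black-badge, and C12 grants K35 (A6). Holding K35 and C12 grants red-badge (A1). [4 rule applications]
silver-pass needs fewer.

silver-pass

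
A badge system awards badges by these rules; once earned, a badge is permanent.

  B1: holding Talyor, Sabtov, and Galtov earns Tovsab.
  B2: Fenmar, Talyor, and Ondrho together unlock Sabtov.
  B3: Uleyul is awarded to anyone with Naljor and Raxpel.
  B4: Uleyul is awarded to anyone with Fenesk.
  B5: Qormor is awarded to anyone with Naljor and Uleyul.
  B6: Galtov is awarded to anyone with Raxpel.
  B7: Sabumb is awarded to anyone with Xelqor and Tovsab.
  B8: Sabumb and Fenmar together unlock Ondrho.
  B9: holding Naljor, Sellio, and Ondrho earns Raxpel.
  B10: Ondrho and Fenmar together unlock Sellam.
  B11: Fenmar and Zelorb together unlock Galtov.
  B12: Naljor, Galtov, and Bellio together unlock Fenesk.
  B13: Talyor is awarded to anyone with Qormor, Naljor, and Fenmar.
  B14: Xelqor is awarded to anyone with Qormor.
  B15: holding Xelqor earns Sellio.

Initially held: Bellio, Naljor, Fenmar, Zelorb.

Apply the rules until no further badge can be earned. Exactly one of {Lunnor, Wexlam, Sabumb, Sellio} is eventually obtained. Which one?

With Fenmar and Zelorb, Galtov is earned (B11).
With Naljor, Galtov, and Bellio, Fenesk is earned (B12).
With Fenesk, Uleyul is earned (B4).
With Naljor and Uleyul, Qormor is earned (B5).
With Qormor, Xelqor is earned (B14).
With Xelqor, Sellio is earned (B15).
No rule produces Wexlam, and it is not given. No rule produces Lunnor, and it is not given. Sabumb would need Xelqor and Tovsab (B7), but Tovsab is never earned.

Sellio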